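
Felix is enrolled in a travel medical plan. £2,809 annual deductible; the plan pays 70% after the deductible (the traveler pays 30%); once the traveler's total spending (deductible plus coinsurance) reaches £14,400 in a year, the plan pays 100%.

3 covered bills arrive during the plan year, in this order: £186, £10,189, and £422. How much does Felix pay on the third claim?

£126.60

Claim 1 (£186): entire amount goes to the deductible. Traveler owes £186 (running OOP £186).
Claim 2 (£10,189): deductible takes £2,623, £7,566 remains; 30% of £7,566 = £2,269.80. Cost to traveler: £4,892.80. OOP to date £5,078.80.
Claim 3 (£422): 30% coinsurance on £422 = £126.60. Traveler owes £126.60 (running OOP £5,205.40).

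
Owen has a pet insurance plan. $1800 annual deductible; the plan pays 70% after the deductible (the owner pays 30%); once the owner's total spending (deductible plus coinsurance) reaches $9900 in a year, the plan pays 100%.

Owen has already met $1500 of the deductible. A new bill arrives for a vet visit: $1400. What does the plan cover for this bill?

$770

Remaining deductible: $1800 − $1500 = $300.
After the $300 deductible portion, $1400 − $300 = $1100 is subject to coinsurance.
Coinsurance: $1100 × 30% = $330.
That puts the owner's cost at $300 + $330 = $630 before any cap.
Cumulative spending $1500 + $630 = $2130 stays under the $9900 maximum.
The insurer covers the remainder: $1400 − $630 = $770.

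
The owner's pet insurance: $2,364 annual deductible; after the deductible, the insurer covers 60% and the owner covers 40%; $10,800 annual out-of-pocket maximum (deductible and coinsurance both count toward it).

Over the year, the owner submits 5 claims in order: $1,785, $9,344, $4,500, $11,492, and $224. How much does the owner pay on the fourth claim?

Bill 1, $1,785: entire amount goes to the deductible. Owner pays $1,785; OOP now $1,785.
Bill 2, $9,344: $579 finishes the deductible; $8,765 goes to coinsurance; owner's 40% is $3,506. Owner pays $4,085; OOP now $5,870.
Bill 3, $4,500: deductible met; 40% of $4,500 = $1,800. Cost to owner: $1,800. OOP to date $7,670.
Bill 4, $11,492: deductible already satisfied, so owner's share is 40% × $11,492 = $4,596.80. Adding that to $7,670 gives $12,266.80, past the $10,800 cap; owner pays only $10,800 − $7,670 = $3,130.

$3,130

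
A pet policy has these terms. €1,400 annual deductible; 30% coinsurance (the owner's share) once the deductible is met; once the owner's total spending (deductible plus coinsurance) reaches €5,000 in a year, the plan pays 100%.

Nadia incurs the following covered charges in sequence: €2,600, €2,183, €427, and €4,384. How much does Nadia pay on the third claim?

€128.10

Bill 1, €2,600: deductible takes €1,400, €1,200 remains; owner's 30% is €360. Owner pays €1,760; OOP now €1,760.
Bill 2, €2,183: 30% coinsurance on €2,183 = €654.90. Cost to owner: €654.90. OOP to date €2,414.90.
Bill 3, €427: deductible met; 30% of €427 = €128.10. Owner pays €128.10; OOP now €2,543.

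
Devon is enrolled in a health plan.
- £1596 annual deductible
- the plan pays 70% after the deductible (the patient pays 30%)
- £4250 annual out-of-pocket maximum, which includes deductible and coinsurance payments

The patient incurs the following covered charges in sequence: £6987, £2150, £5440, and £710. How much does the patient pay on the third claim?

Claim 1 (£6987): deductible takes £1596, £5391 remains; coinsurance £5391 × 30% = £1617.30. Cost to patient: £3213.30. OOP to date £3213.30.
Claim 2 (£2150): deductible already satisfied, so patient's share is 30% × £2150 = £645. Cost to patient: £645. OOP to date £3858.30.
Claim 3 (£5440): 30% coinsurance on £5440 = £1632. That would push OOP to £5490.30, over the £4250 cap, so patient pays £4250 − £3858.30 = £391.70.

£391.70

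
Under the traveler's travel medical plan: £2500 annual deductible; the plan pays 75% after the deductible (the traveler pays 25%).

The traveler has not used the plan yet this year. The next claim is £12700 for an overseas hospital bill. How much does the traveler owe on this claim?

Nothing has been paid toward the £2500 deductible, so the first £2500 of this charge is applied there.
That leaves £12700 − £2500 = £10200 for coinsurance.
25% of £10200 = £2550 falls to the traveler.
So the traveler owes £2500 + £2550 = £5050.

£5050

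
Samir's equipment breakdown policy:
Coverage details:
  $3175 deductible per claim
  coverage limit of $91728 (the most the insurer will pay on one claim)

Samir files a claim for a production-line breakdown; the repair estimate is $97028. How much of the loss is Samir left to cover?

Less the $3175 deductible: $97028 − $3175 = $93853.
Since $93853 > $91728, the payout is capped at $91728.
Out of pocket: $97028 − $91728 = $5300.

$5300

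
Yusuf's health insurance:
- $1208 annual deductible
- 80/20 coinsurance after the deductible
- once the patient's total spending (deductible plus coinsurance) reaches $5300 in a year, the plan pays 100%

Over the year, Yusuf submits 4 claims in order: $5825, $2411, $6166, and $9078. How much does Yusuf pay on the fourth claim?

#1 ($5825): $1208 finishes the deductible; $4617 goes to coinsurance; 20% of $4617 = $923.40. Cost to patient: $2131.40. OOP to date $2131.40.
#2 ($2411): deductible met; 20% of $2411 = $482.20. Patient owes $482.20 (running OOP $2613.60).
#3 ($6166): 20% coinsurance on $6166 = $1233.20. Patient pays $1233.20; OOP now $3846.80.
#4 ($9078): 20% coinsurance on $9078 = $1815.60. That would push OOP to $5662.40, over the $5300 cap, so patient pays $5300 − $3846.80 = $1453.20.

$1453.20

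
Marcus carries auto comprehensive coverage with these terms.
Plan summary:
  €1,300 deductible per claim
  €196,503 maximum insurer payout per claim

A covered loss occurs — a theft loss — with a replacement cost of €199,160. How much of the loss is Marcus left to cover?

€2,657

After the deductible, €199,160 − €1,300 = €197,860 remains.
The €196,503 per-incident cap binds; insurer pays €196,503.
Policyholder's share is the uncovered remainder: €199,160 − €196,503 = €2,657.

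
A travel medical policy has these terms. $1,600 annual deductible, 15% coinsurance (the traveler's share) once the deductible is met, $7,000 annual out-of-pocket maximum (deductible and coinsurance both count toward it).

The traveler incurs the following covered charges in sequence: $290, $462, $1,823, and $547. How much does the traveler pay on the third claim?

#1 ($290): fully absorbed by the deductible. Cost to traveler: $290. OOP to date $290.
#2 ($462): fully absorbed by the deductible. Cost to traveler: $462. OOP to date $752.
#3 ($1,823): $848 finishes the deductible; $975 goes to coinsurance; 15% of $975 = $146.25. Traveler owes $994.25 (running OOP $1,746.25).

$994.25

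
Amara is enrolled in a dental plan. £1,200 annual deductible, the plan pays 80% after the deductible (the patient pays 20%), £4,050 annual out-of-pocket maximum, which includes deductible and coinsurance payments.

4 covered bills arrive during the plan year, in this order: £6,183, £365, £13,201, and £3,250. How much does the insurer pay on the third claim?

#1 (£6,183): deductible takes £1,200, £4,983 remains; coinsurance £4,983 × 20% = £996.60. Cost to patient: £2,196.60. OOP to date £2,196.60. Plan pays £6,183 − £2,196.60 = £3,986.40.
#2 (£365): deductible met; 20% of £365 = £73. Cost to patient: £73. OOP to date £2,269.60. Insurer: £365 − £73 = £292.
#3 (£13,201): 20% coinsurance on £13,201 = £2,640.20. OOP would hit £4,909.80 > £4,050, so the cap limits the patient to £4,050 − £2,269.60 = £1,780.40. Insurer: £13,201 − £1,780.40 = £11,420.60.

£11,420.60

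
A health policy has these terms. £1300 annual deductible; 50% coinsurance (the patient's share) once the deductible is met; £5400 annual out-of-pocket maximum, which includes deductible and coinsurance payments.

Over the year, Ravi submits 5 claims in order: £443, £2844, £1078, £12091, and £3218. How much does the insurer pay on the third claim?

Bill 1, £443: fully absorbed by the deductible. Patient owes £443 (running OOP £443). Plan pays £443 − £443 = £0.
Bill 2, £2844: £857 finishes the deductible; £1987 goes to coinsurance; coinsurance £1987 × 50% = £993.50. Patient owes £1850.50 (running OOP £2293.50). Plan pays £2844 − £1850.50 = £993.50.
Bill 3, £1078: deductible met; 50% of £1078 = £539. Patient pays £539; OOP now £2832.50. Insurer: £1078 − £539 = £539.

£539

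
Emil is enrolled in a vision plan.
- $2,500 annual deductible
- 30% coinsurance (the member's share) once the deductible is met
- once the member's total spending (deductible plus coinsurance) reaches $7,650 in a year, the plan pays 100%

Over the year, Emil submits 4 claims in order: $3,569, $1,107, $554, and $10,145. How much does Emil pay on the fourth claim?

Bill 1, $3,569: $2,500 to deductible, leaving $1,069; coinsurance $1,069 × 30% = $320.70. Member owes $2,820.70 (running OOP $2,820.70).
Bill 2, $1,107: 30% coinsurance on $1,107 = $332.10. Member owes $332.10 (running OOP $3,152.80).
Bill 3, $554: deductible already satisfied, so member's share is 30% × $554 = $166.20. Member owes $166.20 (running OOP $3,319).
Bill 4, $10,145: deductible met; 30% of $10,145 = $3,043.50. Cost to member: $3,043.50. OOP to date $6,362.50.

$3,043.50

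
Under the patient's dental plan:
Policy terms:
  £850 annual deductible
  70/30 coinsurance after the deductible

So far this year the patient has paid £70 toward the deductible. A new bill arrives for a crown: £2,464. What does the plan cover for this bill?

£1,178.80

Remaining deductible: £850 − £70 = £780.
After the £780 deductible portion, £2,464 − £780 = £1,684 is subject to coinsurance.
Patient's 30% share of £1,684 is £505.20.
So the patient owes £780 + £505.20 = £1,285.20.
The insurer covers the remainder: £2,464 − £1,285.20 = £1,178.80.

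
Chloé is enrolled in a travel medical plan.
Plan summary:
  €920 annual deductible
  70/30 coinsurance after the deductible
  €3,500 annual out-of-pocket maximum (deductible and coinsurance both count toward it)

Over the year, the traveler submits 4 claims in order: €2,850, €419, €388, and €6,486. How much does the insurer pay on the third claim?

Claim 1 — €2,850: €920 to deductible, leaving €1,930; coinsurance €1,930 × 30% = €579. Traveler pays €1,499; OOP now €1,499. Plan pays €2,850 − €1,499 = €1,351.
Claim 2 — €419: deductible met; 30% of €419 = €125.70. Cost to traveler: €125.70. OOP to date €1,624.70. Insurer: €419 − €125.70 = €293.30.
Claim 3 — €388: 30% coinsurance on €388 = €116.40. Traveler pays €116.40; OOP now €1,741.10. Plan pays €388 − €116.40 = €271.60.

€271.60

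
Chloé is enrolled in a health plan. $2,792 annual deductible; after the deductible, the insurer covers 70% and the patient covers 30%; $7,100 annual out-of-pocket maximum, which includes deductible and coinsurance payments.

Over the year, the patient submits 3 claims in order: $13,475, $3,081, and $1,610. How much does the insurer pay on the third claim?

$1,431.20

Claim 1 — $13,475: $2,792 to deductible, leaving $10,683; 30% of $10,683 = $3,204.90. Patient owes $5,996.90 (running OOP $5,996.90). Insurer: $13,475 − $5,996.90 = $7,478.10.
Claim 2 — $3,081: deductible already satisfied, so patient's share is 30% × $3,081 = $924.30. Cost to patient: $924.30. OOP to date $6,921.20. Plan pays $3,081 − $924.30 = $2,156.70.
Claim 3 — $1,610: 30% coinsurance on $1,610 = $483. Adding that to $6,921.20 gives $7,404.20, past the $7,100 cap; patient pays only $7,100 − $6,921.20 = $178.80. Insurer: $1,610 − $178.80 = $1,431.20.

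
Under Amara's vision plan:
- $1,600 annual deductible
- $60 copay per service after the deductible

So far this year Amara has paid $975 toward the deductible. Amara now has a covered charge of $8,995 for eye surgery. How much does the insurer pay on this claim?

Deductible still to meet: $1,600 − $975 = $625.
After the $625 deductible portion, $8,995 − $625 = $8,370 is subject to the copay.
Copay on this service: $60.
Member responsibility: $625 + $60 = $685.
Insurer pays the balance: $8,995 − $685 = $8,310.

$8,310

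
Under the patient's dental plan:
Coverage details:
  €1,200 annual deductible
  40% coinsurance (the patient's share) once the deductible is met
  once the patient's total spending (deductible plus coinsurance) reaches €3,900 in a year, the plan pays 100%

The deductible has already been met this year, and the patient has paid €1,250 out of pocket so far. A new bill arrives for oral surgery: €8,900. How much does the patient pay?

€2,650

The deductible is already satisfied, so the full bill goes to coinsurance.
40% of €8,900 = €3,560 falls to the patient.
That would bring total out-of-pocket to €4,810, past the €3,900 cap. The patient is capped at €3,900 − €1,250 = €2,650 on this claim.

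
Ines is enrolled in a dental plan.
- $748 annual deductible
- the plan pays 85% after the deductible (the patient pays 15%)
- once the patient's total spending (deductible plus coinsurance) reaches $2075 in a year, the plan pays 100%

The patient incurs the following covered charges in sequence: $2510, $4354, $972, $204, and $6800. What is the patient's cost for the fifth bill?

$233.20

#1 ($2510): deductible takes $748, $1762 remains; 15% of $1762 = $264.30. Patient pays $1012.30; OOP now $1012.30.
#2 ($4354): deductible met; 15% of $4354 = $653.10. Patient owes $653.10 (running OOP $1665.40).
#3 ($972): deductible already satisfied, so patient's share is 15% × $972 = $145.80. Cost to patient: $145.80. OOP to date $1811.20.
#4 ($204): deductible already satisfied, so patient's share is 15% × $204 = $30.60. Patient owes $30.60 (running OOP $1841.80).
#5 ($6800): deductible met; 15% of $6800 = $1020. That would push OOP to $2861.80, over the $2075 cap, so patient pays $2075 − $1841.80 = $233.20.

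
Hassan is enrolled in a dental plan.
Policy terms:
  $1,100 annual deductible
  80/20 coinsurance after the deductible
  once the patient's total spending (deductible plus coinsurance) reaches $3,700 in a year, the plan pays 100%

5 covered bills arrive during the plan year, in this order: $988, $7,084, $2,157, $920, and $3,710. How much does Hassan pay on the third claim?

$431.40

Bill 1, $988: fully absorbed by the deductible. Patient owes $988 (running OOP $988).
Bill 2, $7,084: deductible takes $112, $6,972 remains; coinsurance $6,972 × 20% = $1,394.40. Patient owes $1,506.40 (running OOP $2,494.40).
Bill 3, $2,157: deductible met; 20% of $2,157 = $431.40. Patient owes $431.40 (running OOP $2,925.80).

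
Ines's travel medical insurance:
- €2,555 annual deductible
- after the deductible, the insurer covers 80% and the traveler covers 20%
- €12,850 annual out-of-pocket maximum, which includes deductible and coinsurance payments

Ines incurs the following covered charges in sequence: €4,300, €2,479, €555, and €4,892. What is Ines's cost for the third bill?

Bill 1, €4,300: €2,555 finishes the deductible; €1,745 goes to coinsurance; 20% of €1,745 = €349. Traveler owes €2,904 (running OOP €2,904).
Bill 2, €2,479: deductible met; 20% of €2,479 = €495.80. Traveler owes €495.80 (running OOP €3,399.80).
Bill 3, €555: deductible met; 20% of €555 = €111. Traveler owes €111 (running OOP €3,510.80).

€111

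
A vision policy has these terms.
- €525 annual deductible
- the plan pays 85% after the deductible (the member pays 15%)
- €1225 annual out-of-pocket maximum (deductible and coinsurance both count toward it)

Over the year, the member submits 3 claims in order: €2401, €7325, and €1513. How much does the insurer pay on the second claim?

€6906.40

#1 (€2401): deductible takes €525, €1876 remains; 15% of €1876 = €281.40. Member owes €806.40 (running OOP €806.40). Insurer: €2401 − €806.40 = €1594.60.
#2 (€7325): 15% coinsurance on €7325 = €1098.75. OOP would hit €1905.15 > €1225, so the cap limits the member to €1225 − €806.40 = €418.60. Plan pays €7325 − €418.60 = €6906.40.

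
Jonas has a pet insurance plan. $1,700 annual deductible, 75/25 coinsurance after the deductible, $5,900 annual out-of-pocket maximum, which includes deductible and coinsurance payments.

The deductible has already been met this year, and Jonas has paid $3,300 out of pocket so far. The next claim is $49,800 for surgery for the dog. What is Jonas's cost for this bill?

The deductible is already satisfied, so the full bill goes to coinsurance.
25% of $49,800 = $12,450 falls to the owner.
Year-to-date out-of-pocket would reach $3,300 + $12,450 = $15,750, above the $5,900 maximum, so the owner pays only $5,900 − $3,300 = $2,600.

$2,600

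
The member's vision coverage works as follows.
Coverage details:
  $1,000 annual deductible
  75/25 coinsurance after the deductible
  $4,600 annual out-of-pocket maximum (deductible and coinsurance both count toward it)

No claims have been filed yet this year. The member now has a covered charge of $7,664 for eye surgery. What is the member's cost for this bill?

$2,666

Nothing has been paid toward the $1,000 deductible, so the first $1,000 of this charge is applied there.
That leaves $7,664 − $1,000 = $6,664 for coinsurance.
25% of $6,664 = $1,666 falls to the member.
That puts the member's cost at $1,000 + $1,666 = $2,666 before any cap.
Total out-of-pocket so far would be $0 + $2,666 = $2,666, below the $4,600 cap — no reduction.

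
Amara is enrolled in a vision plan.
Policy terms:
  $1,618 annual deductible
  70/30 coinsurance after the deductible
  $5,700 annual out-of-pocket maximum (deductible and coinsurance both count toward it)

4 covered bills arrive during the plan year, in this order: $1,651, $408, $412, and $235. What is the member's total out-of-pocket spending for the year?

$1,944.40

Bill 1, $1,651: $1,618 finishes the deductible; $33 goes to coinsurance; coinsurance $33 × 30% = $9.90. Cost to member: $1,627.90. OOP to date $1,627.90.
Bill 2, $408: deductible already satisfied, so member's share is 30% × $408 = $122.40. Member owes $122.40 (running OOP $1,750.30).
Bill 3, $412: 30% coinsurance on $412 = $123.60. Member pays $123.60; OOP now $1,873.90.
Bill 4, $235: deductible met; 30% of $235 = $70.50. Cost to member: $70.50. OOP to date $1,944.40.
Summing the member's payments: $1,627.90 + $122.40 + $123.60 + $70.50 = $1,944.40.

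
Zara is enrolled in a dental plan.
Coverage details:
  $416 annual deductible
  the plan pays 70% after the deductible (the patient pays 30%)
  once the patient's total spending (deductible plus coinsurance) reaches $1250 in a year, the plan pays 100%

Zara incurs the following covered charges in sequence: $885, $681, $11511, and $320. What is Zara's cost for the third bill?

Claim 1 — $885: deductible takes $416, $469 remains; patient's 30% is $140.70. Patient owes $556.70 (running OOP $556.70).
Claim 2 — $681: 30% coinsurance on $681 = $204.30. Patient pays $204.30; OOP now $761.
Claim 3 — $11511: deductible already satisfied, so patient's share is 30% × $11511 = $3453.30. OOP would hit $4214.30 > $1250, so the cap limits the patient to $1250 − $761 = $489.

$489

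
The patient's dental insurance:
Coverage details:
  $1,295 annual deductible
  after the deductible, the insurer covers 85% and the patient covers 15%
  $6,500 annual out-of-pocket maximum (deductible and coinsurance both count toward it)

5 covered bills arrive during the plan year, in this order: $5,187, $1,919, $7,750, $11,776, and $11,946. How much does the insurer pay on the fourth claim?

#1 ($5,187): deductible takes $1,295, $3,892 remains; patient's 15% is $583.80. Patient pays $1,878.80; OOP now $1,878.80. Insurer: $5,187 − $1,878.80 = $3,308.20.
#2 ($1,919): deductible already satisfied, so patient's share is 15% × $1,919 = $287.85. Patient pays $287.85; OOP now $2,166.65. Insurer: $1,919 − $287.85 = $1,631.15.
#3 ($7,750): deductible met; 15% of $7,750 = $1,162.50. Cost to patient: $1,162.50. OOP to date $3,329.15. Plan pays $7,750 − $1,162.50 = $6,587.50.
#4 ($11,776): deductible already satisfied, so patient's share is 15% × $11,776 = $1,766.40. Patient owes $1,766.40 (running OOP $5,095.55). Insurer: $11,776 − $1,766.40 = $10,009.60.

$10,009.60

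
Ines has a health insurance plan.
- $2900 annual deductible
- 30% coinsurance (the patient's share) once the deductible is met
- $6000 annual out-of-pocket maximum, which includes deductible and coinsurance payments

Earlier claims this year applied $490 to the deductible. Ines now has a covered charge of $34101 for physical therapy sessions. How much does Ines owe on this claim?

Remaining deductible: $2900 − $490 = $2410.
The remaining $31691 (= $34101 − $2410) moves to coinsurance.
Patient's 30% share of $31691 is $9507.30.
That puts the patient's cost at $2410 + $9507.30 = $11917.30 before any cap.
That would bring total out-of-pocket to $12407.30, past the $6000 cap. The patient is capped at $6000 − $490 = $5510 on this claim.

$5510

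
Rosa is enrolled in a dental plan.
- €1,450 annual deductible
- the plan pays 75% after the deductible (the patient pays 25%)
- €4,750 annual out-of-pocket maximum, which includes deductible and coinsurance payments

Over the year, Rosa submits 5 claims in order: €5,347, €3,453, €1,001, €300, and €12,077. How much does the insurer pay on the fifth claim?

#1 (€5,347): €1,450 finishes the deductible; €3,897 goes to coinsurance; patient's 25% is €974.25. Patient pays €2,424.25; OOP now €2,424.25. Insurer: €5,347 − €2,424.25 = €2,922.75.
#2 (€3,453): deductible already satisfied, so patient's share is 25% × €3,453 = €863.25. Patient owes €863.25 (running OOP €3,287.50). Insurer: €3,453 − €863.25 = €2,589.75.
#3 (€1,001): deductible already satisfied, so patient's share is 25% × €1,001 = €250.25. Cost to patient: €250.25. OOP to date €3,537.75. Insurer: €1,001 − €250.25 = €750.75.
#4 (€300): deductible already satisfied, so patient's share is 25% × €300 = €75. Cost to patient: €75. OOP to date €3,612.75. Plan pays €300 − €75 = €225.
#5 (€12,077): deductible met; 25% of €12,077 = €3,019.25. OOP would hit €6,632 > €4,750, so the cap limits the patient to €4,750 − €3,612.75 = €1,137.25. Plan pays €12,077 − €1,137.25 = €10,939.75.

€10,939.75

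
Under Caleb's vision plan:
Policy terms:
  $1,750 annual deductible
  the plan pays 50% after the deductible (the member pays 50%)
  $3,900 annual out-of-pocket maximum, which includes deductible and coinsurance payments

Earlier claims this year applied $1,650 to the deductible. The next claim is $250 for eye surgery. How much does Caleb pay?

$175

$1,650 of the $1,750 deductible is already met, leaving $100.
After the $100 deductible portion, $250 − $100 = $150 is subject to coinsurance.
Coinsurance: $150 × 50% = $75.
That puts the member's cost at $100 + $75 = $175 before any cap.
Total out-of-pocket so far would be $1,650 + $175 = $1,825, below the $3,900 cap — no reduction.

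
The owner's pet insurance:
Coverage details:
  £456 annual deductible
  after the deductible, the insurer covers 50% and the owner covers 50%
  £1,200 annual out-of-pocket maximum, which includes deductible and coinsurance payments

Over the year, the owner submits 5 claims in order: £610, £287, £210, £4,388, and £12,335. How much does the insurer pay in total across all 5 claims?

Claim 1 — £610: deductible takes £456, £154 remains; coinsurance £154 × 50% = £77. Owner owes £533 (running OOP £533). Insurer: £610 − £533 = £77.
Claim 2 — £287: deductible met; 50% of £287 = £143.50. Owner pays £143.50; OOP now £676.50. Plan pays £287 − £143.50 = £143.50.
Claim 3 — £210: 50% coinsurance on £210 = £105. Cost to owner: £105. OOP to date £781.50. Insurer: £210 − £105 = £105.
Claim 4 — £4,388: deductible already satisfied, so owner's share is 50% × £4,388 = £2,194. That would push OOP to £2,975.50, over the £1,200 cap, so owner pays £1,200 − £781.50 = £418.50. Insurer: £4,388 − £418.50 = £3,969.50.
Claim 5 — £12,335: deductible met; 50% of £12,335 = £6,167.50. That would push OOP to £7,367.50, over the £1,200 cap, so owner pays £1,200 − £1,200 = £0. Plan pays £12,335 − £0 = £12,335.
Insurer total = bills − owner's total = £17,830 − £1,200 = £16,630.

£16,630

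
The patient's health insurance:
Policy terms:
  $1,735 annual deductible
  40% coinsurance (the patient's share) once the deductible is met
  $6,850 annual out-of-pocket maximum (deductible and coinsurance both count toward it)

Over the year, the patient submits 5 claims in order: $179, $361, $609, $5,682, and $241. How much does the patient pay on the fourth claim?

#1 ($179): all of it applies to the deductible. Patient pays $179; OOP now $179.
#2 ($361): fully absorbed by the deductible. Cost to patient: $361. OOP to date $540.
#3 ($609): entire amount goes to the deductible. Cost to patient: $609. OOP to date $1,149.
#4 ($5,682): deductible takes $586, $5,096 remains; coinsurance $5,096 × 40% = $2,038.40. Patient owes $2,624.40 (running OOP $3,773.40).

$2,624.40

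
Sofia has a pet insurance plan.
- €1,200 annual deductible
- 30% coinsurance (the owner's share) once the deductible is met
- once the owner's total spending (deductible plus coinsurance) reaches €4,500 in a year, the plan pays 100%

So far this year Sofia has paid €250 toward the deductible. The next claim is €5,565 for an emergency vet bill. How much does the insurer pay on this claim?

€3,230.50

€250 of the €1,200 deductible is already met, leaving €950.
After the €950 deductible portion, €5,565 − €950 = €4,615 is subject to coinsurance.
30% of €4,615 = €1,384.50 falls to the owner.
Owner responsibility before any cap: €950 + €1,384.50 = €2,334.50.
Year-to-date out-of-pocket becomes €250 + €2,334.50 = €2,584.50, still under the €4,500 maximum, so no cap applies.
The insurer covers the remainder: €5,565 − €2,334.50 = €3,230.50.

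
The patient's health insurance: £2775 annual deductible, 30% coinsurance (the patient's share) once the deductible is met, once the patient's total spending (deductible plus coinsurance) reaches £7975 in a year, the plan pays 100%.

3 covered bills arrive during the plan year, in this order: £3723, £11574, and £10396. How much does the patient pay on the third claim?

£1443.40

Bill 1, £3723: deductible takes £2775, £948 remains; coinsurance £948 × 30% = £284.40. Cost to patient: £3059.40. OOP to date £3059.40.
Bill 2, £11574: deductible met; 30% of £11574 = £3472.20. Patient owes £3472.20 (running OOP £6531.60).
Bill 3, £10396: deductible met; 30% of £10396 = £3118.80. OOP would hit £9650.40 > £7975, so the cap limits the patient to £7975 − £6531.60 = £1443.40.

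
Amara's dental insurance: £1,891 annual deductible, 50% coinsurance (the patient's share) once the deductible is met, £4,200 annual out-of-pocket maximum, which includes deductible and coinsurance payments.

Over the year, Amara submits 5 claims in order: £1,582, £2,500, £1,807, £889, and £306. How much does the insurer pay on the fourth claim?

£579

#1 (£1,582): fully absorbed by the deductible. Patient pays £1,582; OOP now £1,582. Insurer: £1,582 − £1,582 = £0.
#2 (£2,500): £309 to deductible, leaving £2,191; coinsurance £2,191 × 50% = £1,095.50. Cost to patient: £1,404.50. OOP to date £2,986.50. Insurer: £2,500 − £1,404.50 = £1,095.50.
#3 (£1,807): deductible already satisfied, so patient's share is 50% × £1,807 = £903.50. Cost to patient: £903.50. OOP to date £3,890. Insurer: £1,807 − £903.50 = £903.50.
#4 (£889): deductible met; 50% of £889 = £444.50. OOP would hit £4,334.50 > £4,200, so the cap limits the patient to £4,200 − £3,890 = £310. Insurer: £889 − £310 = £579.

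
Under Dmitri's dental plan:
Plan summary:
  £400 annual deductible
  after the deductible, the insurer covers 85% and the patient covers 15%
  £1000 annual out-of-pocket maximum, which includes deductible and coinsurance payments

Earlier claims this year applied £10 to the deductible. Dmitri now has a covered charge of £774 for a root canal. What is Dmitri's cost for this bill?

Deductible still to meet: £400 − £10 = £390.
The remaining £384 (= £774 − £390) moves to coinsurance.
15% of £384 = £57.60 falls to the patient.
That puts the patient's cost at £390 + £57.60 = £447.60 before any cap.
Total out-of-pocket so far would be £10 + £447.60 = £457.60, below the £1000 cap — no reduction.

£447.60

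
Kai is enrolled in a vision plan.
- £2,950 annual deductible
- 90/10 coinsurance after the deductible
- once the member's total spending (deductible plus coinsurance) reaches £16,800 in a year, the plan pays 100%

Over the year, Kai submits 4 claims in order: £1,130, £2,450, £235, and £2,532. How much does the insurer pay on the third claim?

Claim 1 (£1,130): all of it applies to the deductible. Member pays £1,130; OOP now £1,130. Insurer: £1,130 − £1,130 = £0.
Claim 2 (£2,450): deductible takes £1,820, £630 remains; 10% of £630 = £63. Member pays £1,883; OOP now £3,013. Plan pays £2,450 − £1,883 = £567.
Claim 3 (£235): 10% coinsurance on £235 = £23.50. Cost to member: £23.50. OOP to date £3,036.50. Plan pays £235 − £23.50 = £211.50.

£211.50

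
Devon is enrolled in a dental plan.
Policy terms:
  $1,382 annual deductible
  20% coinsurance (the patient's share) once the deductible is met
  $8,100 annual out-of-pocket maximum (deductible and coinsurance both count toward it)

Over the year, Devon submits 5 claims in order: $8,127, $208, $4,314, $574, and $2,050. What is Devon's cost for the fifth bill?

$410

Claim 1 ($8,127): $1,382 to deductible, leaving $6,745; coinsurance $6,745 × 20% = $1,349. Cost to patient: $2,731. OOP to date $2,731.
Claim 2 ($208): deductible met; 20% of $208 = $41.60. Patient pays $41.60; OOP now $2,772.60.
Claim 3 ($4,314): deductible met; 20% of $4,314 = $862.80. Patient owes $862.80 (running OOP $3,635.40).
Claim 4 ($574): deductible already satisfied, so patient's share is 20% × $574 = $114.80. Cost to patient: $114.80. OOP to date $3,750.20.
Claim 5 ($2,050): deductible met; 20% of $2,050 = $410. Patient owes $410 (running OOP $4,160.20).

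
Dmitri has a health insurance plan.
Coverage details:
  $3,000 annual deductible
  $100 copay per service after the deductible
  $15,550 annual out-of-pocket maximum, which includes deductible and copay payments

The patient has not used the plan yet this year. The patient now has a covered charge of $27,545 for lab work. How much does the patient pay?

$3,100

Deductible not yet touched, so the first $3,000 of the bill goes to the deductible.
That leaves $27,545 − $3,000 = $24,545 for the copay.
Copay on this service: $100.
That puts the patient's cost at $3,000 + $100 = $3,100 before any cap.
Cumulative spending $0 + $3,100 = $3,100 stays under the $15,550 maximum.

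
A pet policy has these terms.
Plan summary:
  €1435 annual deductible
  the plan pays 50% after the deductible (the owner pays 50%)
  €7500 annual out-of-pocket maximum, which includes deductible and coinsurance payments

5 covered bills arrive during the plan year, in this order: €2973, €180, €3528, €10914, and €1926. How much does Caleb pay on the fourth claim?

Claim 1 — €2973: €1435 to deductible, leaving €1538; 50% of €1538 = €769. Cost to owner: €2204. OOP to date €2204.
Claim 2 — €180: deductible already satisfied, so owner's share is 50% × €180 = €90. Owner owes €90 (running OOP €2294).
Claim 3 — €3528: deductible already satisfied, so owner's share is 50% × €3528 = €1764. Owner pays €1764; OOP now €4058.
Claim 4 — €10914: 50% coinsurance on €10914 = €5457. Adding that to €4058 gives €9515, past the €7500 cap; owner pays only €7500 − €4058 = €3442.

€3442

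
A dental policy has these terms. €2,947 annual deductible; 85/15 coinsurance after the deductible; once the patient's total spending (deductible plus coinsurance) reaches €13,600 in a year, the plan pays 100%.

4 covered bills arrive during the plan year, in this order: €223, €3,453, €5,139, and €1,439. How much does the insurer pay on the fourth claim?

€1,223.15

Claim 1 — €223: entire amount goes to the deductible. Patient pays €223; OOP now €223. Plan pays €223 − €223 = €0.
Claim 2 — €3,453: deductible takes €2,724, €729 remains; 15% of €729 = €109.35. Cost to patient: €2,833.35. OOP to date €3,056.35. Plan pays €3,453 − €2,833.35 = €619.65.
Claim 3 — €5,139: deductible met; 15% of €5,139 = €770.85. Cost to patient: €770.85. OOP to date €3,827.20. Insurer: €5,139 − €770.85 = €4,368.15.
Claim 4 — €1,439: 15% coinsurance on €1,439 = €215.85. Patient pays €215.85; OOP now €4,043.05. Insurer: €1,439 − €215.85 = €1,223.15.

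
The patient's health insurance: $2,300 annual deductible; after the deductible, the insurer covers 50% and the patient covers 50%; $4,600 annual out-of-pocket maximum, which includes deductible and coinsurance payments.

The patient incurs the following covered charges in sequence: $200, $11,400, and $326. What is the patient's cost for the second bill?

$4,400

Claim 1 — $200: fully absorbed by the deductible. Cost to patient: $200. OOP to date $200.
Claim 2 — $11,400: $2,100 finishes the deductible; $9,300 goes to coinsurance; 50% of $9,300 = $4,650. Deductible plus coinsurance: $2,100 + $4,650 = $6,750. OOP would hit $6,950 > $4,600, so the cap limits the patient to $4,600 − $200 = $4,400.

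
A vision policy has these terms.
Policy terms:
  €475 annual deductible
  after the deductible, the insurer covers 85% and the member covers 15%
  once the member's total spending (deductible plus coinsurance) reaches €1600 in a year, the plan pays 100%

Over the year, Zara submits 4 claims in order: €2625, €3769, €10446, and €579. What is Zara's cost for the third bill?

€237.15

Claim 1 (€2625): deductible takes €475, €2150 remains; member's 15% is €322.50. Member owes €797.50 (running OOP €797.50).
Claim 2 (€3769): deductible already satisfied, so member's share is 15% × €3769 = €565.35. Member pays €565.35; OOP now €1362.85.
Claim 3 (€10446): 15% coinsurance on €10446 = €1566.90. OOP would hit €2929.75 > €1600, so the cap limits the member to €1600 − €1362.85 = €237.15.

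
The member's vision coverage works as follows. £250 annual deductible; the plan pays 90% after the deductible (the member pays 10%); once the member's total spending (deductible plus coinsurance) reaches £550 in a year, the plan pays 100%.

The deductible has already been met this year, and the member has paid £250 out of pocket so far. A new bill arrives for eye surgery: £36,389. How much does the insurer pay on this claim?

The deductible is already satisfied, so the full bill goes to coinsurance.
Coinsurance: £36,389 × 10% = £3,638.90.
Year-to-date out-of-pocket would reach £250 + £3,638.90 = £3,888.90, above the £550 maximum, so the member pays only £550 − £250 = £300.
The plan picks up £36,389 − £300 = £36,089.

£36,089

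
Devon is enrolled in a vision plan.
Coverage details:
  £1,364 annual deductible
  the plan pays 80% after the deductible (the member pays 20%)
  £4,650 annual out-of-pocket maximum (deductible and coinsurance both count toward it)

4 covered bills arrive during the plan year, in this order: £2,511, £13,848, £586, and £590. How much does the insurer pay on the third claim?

£468.80

Bill 1, £2,511: £1,364 to deductible, leaving £1,147; coinsurance £1,147 × 20% = £229.40. Member owes £1,593.40 (running OOP £1,593.40). Plan pays £2,511 − £1,593.40 = £917.60.
Bill 2, £13,848: deductible met; 20% of £13,848 = £2,769.60. Member owes £2,769.60 (running OOP £4,363). Insurer: £13,848 − £2,769.60 = £11,078.40.
Bill 3, £586: 20% coinsurance on £586 = £117.20. Member owes £117.20 (running OOP £4,480.20). Plan pays £586 − £117.20 = £468.80.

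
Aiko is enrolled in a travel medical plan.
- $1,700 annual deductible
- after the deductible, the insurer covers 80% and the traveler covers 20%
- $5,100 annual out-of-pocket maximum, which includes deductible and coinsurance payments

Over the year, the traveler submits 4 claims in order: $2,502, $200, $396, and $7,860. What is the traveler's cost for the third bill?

Claim 1 ($2,502): $1,700 finishes the deductible; $802 goes to coinsurance; coinsurance $802 × 20% = $160.40. Traveler owes $1,860.40 (running OOP $1,860.40).
Claim 2 ($200): 20% coinsurance on $200 = $40. Traveler owes $40 (running OOP $1,900.40).
Claim 3 ($396): deductible met; 20% of $396 = $79.20. Cost to traveler: $79.20. OOP to date $1,979.60.

$79.20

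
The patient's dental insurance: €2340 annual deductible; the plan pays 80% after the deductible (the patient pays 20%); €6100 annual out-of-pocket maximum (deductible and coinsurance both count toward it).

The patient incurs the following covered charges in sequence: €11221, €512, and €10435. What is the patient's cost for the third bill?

Bill 1, €11221: €2340 finishes the deductible; €8881 goes to coinsurance; coinsurance €8881 × 20% = €1776.20. Patient pays €4116.20; OOP now €4116.20.
Bill 2, €512: deductible met; 20% of €512 = €102.40. Cost to patient: €102.40. OOP to date €4218.60.
Bill 3, €10435: deductible met; 20% of €10435 = €2087. OOP would hit €6305.60 > €6100, so the cap limits the patient to €6100 − €4218.60 = €1881.40.

€1881.40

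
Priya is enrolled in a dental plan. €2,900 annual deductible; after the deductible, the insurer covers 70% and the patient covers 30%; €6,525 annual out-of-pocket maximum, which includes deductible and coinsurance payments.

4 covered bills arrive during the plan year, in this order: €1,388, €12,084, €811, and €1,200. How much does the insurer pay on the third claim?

€567.70

Bill 1, €1,388: entire amount goes to the deductible. Patient pays €1,388; OOP now €1,388. Insurer: €1,388 − €1,388 = €0.
Bill 2, €12,084: deductible takes €1,512, €10,572 remains; 30% of €10,572 = €3,171.60. Patient pays €4,683.60; OOP now €6,071.60. Insurer: €12,084 − €4,683.60 = €7,400.40.
Bill 3, €811: 30% coinsurance on €811 = €243.30. Patient pays €243.30; OOP now €6,314.90. Insurer: €811 − €243.30 = €567.70.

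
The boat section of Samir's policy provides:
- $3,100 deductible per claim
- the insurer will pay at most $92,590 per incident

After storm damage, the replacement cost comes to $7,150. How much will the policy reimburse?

$4,050

After the deductible, $7,150 − $3,100 = $4,050 remains.
$4,050 ≤ $92,590, so the limit doesn't bind; insurer pays $4,050.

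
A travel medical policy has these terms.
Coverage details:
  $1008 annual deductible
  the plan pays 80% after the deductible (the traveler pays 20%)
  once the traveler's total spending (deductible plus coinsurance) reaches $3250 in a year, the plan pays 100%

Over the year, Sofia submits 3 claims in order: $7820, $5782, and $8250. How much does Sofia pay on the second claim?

$879.60

Claim 1 — $7820: $1008 finishes the deductible; $6812 goes to coinsurance; traveler's 20% is $1362.40. Cost to traveler: $2370.40. OOP to date $2370.40.
Claim 2 — $5782: deductible met; 20% of $5782 = $1156.40. OOP would hit $3526.80 > $3250, so the cap limits the traveler to $3250 − $2370.40 = $879.60.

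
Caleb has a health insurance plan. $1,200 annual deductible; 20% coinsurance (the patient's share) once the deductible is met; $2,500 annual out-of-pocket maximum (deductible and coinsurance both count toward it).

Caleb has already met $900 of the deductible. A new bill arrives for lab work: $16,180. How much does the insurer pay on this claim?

$14,580

Remaining deductible: $1,200 − $900 = $300.
The remaining $15,880 (= $16,180 − $300) moves to coinsurance.
Patient's 20% share of $15,880 is $3,176.
So the patient owes $300 + $3,176 = $3,476 before any cap.
That would bring total out-of-pocket to $4,376, past the $2,500 cap. The patient is capped at $2,500 − $900 = $1,600 on this claim.
The insurer covers the remainder: $16,180 − $1,600 = $14,580.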